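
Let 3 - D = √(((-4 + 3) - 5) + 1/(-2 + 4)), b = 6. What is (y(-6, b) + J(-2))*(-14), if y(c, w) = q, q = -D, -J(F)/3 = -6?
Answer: -210 - 7*I*√22 ≈ -210.0 - 32.833*I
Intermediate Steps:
J(F) = 18 (J(F) = -3*(-6) = 18)
D = 3 - I*√22/2 (D = 3 - √(((-4 + 3) - 5) + 1/(-2 + 4)) = 3 - √((-1 - 5) + 1/2) = 3 - √(-6 + ½) = 3 - √(-11/2) = 3 - I*√22/2 ≈ 3.0 - 2.3452*I)
q = -3 + I*√22/2 (q = -(3 - I*√22/2) = -3 + I*√22/2 ≈ -3.0 + 2.3452*I)
y(c, w) = -3 + I*√22/2
(y(-6, b) + J(-2))*(-14) = ((-3 + I*√22/2) + 18)*(-14) = (15 + I*√22/2)*(-14) = -210 - 7*I*√22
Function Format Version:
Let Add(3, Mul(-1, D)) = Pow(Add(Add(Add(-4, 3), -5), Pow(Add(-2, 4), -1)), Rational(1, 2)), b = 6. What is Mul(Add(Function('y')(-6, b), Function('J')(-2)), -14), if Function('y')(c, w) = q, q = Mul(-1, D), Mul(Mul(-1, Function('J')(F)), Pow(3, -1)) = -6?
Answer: Add(-210, Mul(-7, I, Pow(22, Rational(1, 2)))) ≈ Add(-210.00, Mul(-32.833, I))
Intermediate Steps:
Function('J')(F) = 18 (Function('J')(F) = Mul(-3, -6) = 18)
D = Add(3, Mul(Rational(-1, 2), I, Pow(22, Rational(1, 2)))) (D = Add(3, Mul(-1, Pow(Add(Add(Add(-4, 3), -5), Pow(Add(-2, 4), -1)), Rational(1, 2)))) = Add(3, Mul(-1, Pow(Add(Add(-1, -5), Pow(2, -1)), Rational(1, 2)))) = Add(3, Mul(-1, Pow(Add(-6, Rational(1, 2)), Rational(1, 2)))) = Add(3, Mul(-1, Pow(Rational(-11, 2), Rational(1, 2)))) = Add(3, Mul(-1, Mul(Rational(1, 2), I, Pow(22, Rational(1, 2))))) = Add(3, Mul(Rational(-1, 2), I, Pow(22, Rational(1, 2)))) ≈ Add(3.0000, Mul(-2.3452, I)))
q = Add(-3, Mul(Rational(1, 2), I, Pow(22, Rational(1, 2)))) (q = Mul(-1, Add(3, Mul(Rational(-1, 2), I, Pow(22, Rational(1, 2))))) = Add(-3, Mul(Rational(1, 2), I, Pow(22, Rational(1, 2)))) ≈ Add(-3.0000, Mul(2.3452, I)))
Function('y')(c, w) = Add(-3, Mul(Rational(1, 2), I, Pow(22, Rational(1, 2))))
Mul(Add(Function('y')(-6, b), Function('J')(-2)), -14) = Mul(Add(Add(-3, Mul(Rational(1, 2), I, Pow(22, Rational(1, 2)))), 18), -14) = Mul(Add(15, Mul(Rational(1, 2), I, Pow(22, Rational(1, 2)))), -14) = Add(-210, Mul(-7, I, Pow(22, Rational(1, 2))))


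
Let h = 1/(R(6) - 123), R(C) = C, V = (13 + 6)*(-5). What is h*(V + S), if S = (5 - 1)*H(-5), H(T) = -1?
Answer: 11/13 ≈ 0.84615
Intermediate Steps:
V = -95 (V = 19*(-5) = -95)
h = -1/117 (h = 1/(6 - 123) = 1/(-117) = -1/117 ≈ -0.0085470)
S = -4 (S = (5 - 1)*(-1) = 4*(-1) = -4)
h*(V + S) = -(-95 - 4)/117 = -1/117*(-99) = 11/13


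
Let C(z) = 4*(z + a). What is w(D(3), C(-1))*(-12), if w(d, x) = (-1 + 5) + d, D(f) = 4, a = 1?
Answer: -96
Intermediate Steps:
C(z) = 4 + 4*z (C(z) = 4*(z + 1) = 4*(1 + z) = 4 + 4*z)
w(d, x) = 4 + d
w(D(3), C(-1))*(-12) = (4 + 4)*(-12) = 8*(-12) = -96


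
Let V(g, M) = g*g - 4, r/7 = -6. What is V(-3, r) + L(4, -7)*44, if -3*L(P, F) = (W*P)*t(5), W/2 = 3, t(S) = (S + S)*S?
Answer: -17595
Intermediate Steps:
t(S) = 2*S² (t(S) = (2*S)*S = 2*S²)
W = 6 (W = 2*3 = 6)
r = -42 (r = 7*(-6) = -42)
V(g, M) = -4 + g² (V(g, M) = g² - 4 = -4 + g²)
L(P, F) = -100*P (L(P, F) = -6*P*2*5²/3 = -6*P*2*25/3 = -6*P*50/3 = -100*P)
V(-3, r) + L(4, -7)*44 = (-4 + (-3)²) - 100*4*44 = (-4 + 9) - 400*44 = 5 - 17600 = -17595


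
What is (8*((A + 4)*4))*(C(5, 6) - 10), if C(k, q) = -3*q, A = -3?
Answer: -896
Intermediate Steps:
(8*((A + 4)*4))*(C(5, 6) - 10) = (8*((-3 + 4)*4))*(-3*6 - 10) = (8*(1*4))*(-18 - 10) = (8*4)*(-28) = 32*(-28) = -896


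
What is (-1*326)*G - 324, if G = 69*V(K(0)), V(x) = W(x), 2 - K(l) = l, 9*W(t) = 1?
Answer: -8470/3 ≈ -2823.3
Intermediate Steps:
W(t) = 1/9 (W(t) = (1/9)*1 = 1/9)
K(l) = 2 - l
V(x) = 1/9
G = 23/3 (G = 69*(1/9) = 23/3 ≈ 7.6667)
(-1*326)*G - 324 = -1*326*(23/3) - 324 = -326*23/3 - 324 = -7498/3 - 324 = -8470/3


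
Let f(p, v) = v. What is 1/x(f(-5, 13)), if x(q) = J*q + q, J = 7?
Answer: 1/104 ≈ 0.0096154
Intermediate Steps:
x(q) = 8*q (x(q) = 7*q + q = 8*q)
1/x(f(-5, 13)) = 1/(8*13) = 1/104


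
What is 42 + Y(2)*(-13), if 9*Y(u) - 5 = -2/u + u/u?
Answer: 313/9 ≈ 34.778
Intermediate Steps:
Y(u) = ⅔ - 2/(9*u) (Y(u) = 5/9 + (-2/u + u/u)/9 = 5/9 + (-2/u + 1)/9 = 5/9 + (1 - 2/u)/9 = 5/9 + (⅑ - 2/(9*u)) = ⅔ - 2/(9*u))
42 + Y(2)*(-13) = 42 + ((2/9)*(-1 + 3*2)/2)*(-13) = 42 + ((2/9)*(½)*(-1 + 6))*(-13) = 42 + ((2/9)*(½)*5)*(-13) = 42 + (5/9)*(-13) = 42 - 65/9 = 313/9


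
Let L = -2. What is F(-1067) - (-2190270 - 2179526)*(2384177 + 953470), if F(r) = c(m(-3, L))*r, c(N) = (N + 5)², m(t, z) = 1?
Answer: 14584836471600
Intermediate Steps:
c(N) = (5 + N)²
F(r) = 36*r (F(r) = (5 + 1)²*r = 6²*r = 36*r)
F(-1067) - (-2190270 - 2179526)*(2384177 + 953470) = 36*(-1067) - (-2190270 - 2179526)*(2384177 + 953470) = -38412 - (-4369796)*3337647 = -38412 - 1*(-14584836510012) = -38412 + 14584836510012 = 14584836471600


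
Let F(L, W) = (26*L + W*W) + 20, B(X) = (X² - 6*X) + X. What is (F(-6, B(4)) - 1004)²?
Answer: 1263376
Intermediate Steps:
B(X) = X² - 5*X
F(L, W) = 20 + W² + 26*L (F(L, W) = (26*L + W²) + 20 = (W² + 26*L) + 20 = 20 + W² + 26*L)
(F(-6, B(4)) - 1004)² = ((20 + (4*(-5 + 4))² + 26*(-6)) - 1004)² = ((20 + (4*(-1))² - 156) - 1004)² = ((20 + (-4)² - 156) - 1004)² = ((20 + 16 - 156) - 1004)² = (-120 - 1004)² = (-1124)² = 1263376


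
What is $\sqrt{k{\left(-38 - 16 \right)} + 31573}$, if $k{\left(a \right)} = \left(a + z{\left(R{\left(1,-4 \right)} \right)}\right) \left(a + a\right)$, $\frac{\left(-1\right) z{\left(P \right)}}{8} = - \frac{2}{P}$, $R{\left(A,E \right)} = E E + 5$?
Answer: $\frac{\sqrt{1828813}}{7} \approx 193.19$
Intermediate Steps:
$R{\left(A,E \right)} = 5 + E^{2}$ ($R{\left(A,E \right)} = E^{2} + 5 = 5 + E^{2}$)
$z{\left(P \right)} = \frac{16}{P}$ ($z{\left(P \right)} = - 8 \left(- \frac{2}{P}\right) = \frac{16}{P}$)
$k{\left(a \right)} = 2 a \left(\frac{16}{21} + a\right)$ ($k{\left(a \right)} = \left(a + \frac{16}{5 + \left(-4\right)^{2}}\right) \left(a + a\right) = \left(a + \frac{16}{5 + 16}\right) 2 a = \left(a + \frac{16}{21}\right) 2 a = \left(\frac{16}{21} + a\right) 2 a = 2 a \left(\frac{16}{21} + a\right)$)
$\sqrt{k{\left(-38 - 16 \right)} + 31573} = \sqrt{\frac{2 \left(-38 - 16\right) \left(16 + 21 \left(-38 - 16\right)\right)}{21} + 31573} = \sqrt{\frac{2}{21} \left(-54\right) \left(16 + 21 \left(-54\right)\right) + 31573} = \sqrt{\frac{2}{21} \left(-54\right) \left(16 - 1134\right) + 31573} = \sqrt{\frac{2}{21} \left(-54\right) \left(-1118\right) + 31573} = \sqrt{\frac{40248}{7} + 31573} = \sqrt{\frac{261259}{7}} = \frac{\sqrt{1828813}}{7}$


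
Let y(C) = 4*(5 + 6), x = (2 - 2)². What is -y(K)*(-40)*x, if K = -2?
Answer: 0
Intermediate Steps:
x = 0 (x = 0² = 0)
y(C) = 44 (y(C) = 4*11 = 44)
-y(K)*(-40)*x = -44*(-40)*0 = -(-1760)*0 = -1*0 = 0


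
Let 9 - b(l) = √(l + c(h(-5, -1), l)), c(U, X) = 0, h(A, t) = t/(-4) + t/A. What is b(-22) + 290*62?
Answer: 17989 - I*√22 ≈ 17989.0 - 4.6904*I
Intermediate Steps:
h(A, t) = -t/4 + t/A (h(A, t) = t*(-¼) + t/A = -t/4 + t/A)
b(l) = 9 - √l (b(l) = 9 - √(l + 0) = 9 - √l)
b(-22) + 290*62 = (9 - √(-22)) + 290*62 = (9 - I*√22) + 17980 = 17989 - I*√22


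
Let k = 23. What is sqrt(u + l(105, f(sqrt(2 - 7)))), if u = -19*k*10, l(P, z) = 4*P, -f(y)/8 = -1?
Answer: 5*I*sqrt(158) ≈ 62.849*I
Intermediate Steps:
f(y) = 8 (f(y) = -8*(-1) = 8)
u = -4370 (u = -19*23*10 = -437*10 = -4370)
sqrt(u + l(105, f(sqrt(2 - 7)))) = sqrt(-4370 + 4*105) = sqrt(-4370 + 420) = sqrt(-3950) = 5*I*sqrt(158)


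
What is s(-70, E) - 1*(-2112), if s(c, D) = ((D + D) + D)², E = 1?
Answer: 2121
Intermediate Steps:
s(c, D) = 9*D² (s(c, D) = (2*D + D)² = (3*D)² = 9*D²)
s(-70, E) - 1*(-2112) = 9*1² - 1*(-2112) = 9*1 + 2112 = 9 + 2112 = 2121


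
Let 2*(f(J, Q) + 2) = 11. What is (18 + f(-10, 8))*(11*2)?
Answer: 473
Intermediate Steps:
f(J, Q) = 7/2 (f(J, Q) = -2 + (1/2)*11 = -2 + 11/2 = 7/2)
(18 + f(-10, 8))*(11*2) = (18 + 7/2)*(11*2) = (43/2)*22 = 473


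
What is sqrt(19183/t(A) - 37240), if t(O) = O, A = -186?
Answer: I*sqrt(1291923078)/186 ≈ 193.24*I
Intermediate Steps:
sqrt(19183/t(A) - 37240) = sqrt(19183/(-186) - 37240) = sqrt(19183*(-1/186) - 37240) = sqrt(-19183/186 - 37240) = sqrt(-6945823/186) = I*sqrt(1291923078)/186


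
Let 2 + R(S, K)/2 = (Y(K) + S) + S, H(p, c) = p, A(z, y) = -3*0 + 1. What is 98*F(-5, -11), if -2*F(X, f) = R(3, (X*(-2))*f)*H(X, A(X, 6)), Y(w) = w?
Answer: -51940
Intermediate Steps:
A(z, y) = 1 (A(z, y) = 0 + 1 = 1)
R(S, K) = -4 + 2*K + 4*S (R(S, K) = -4 + 2*((K + S) + S) = -4 + 2*(K + 2*S) = -4 + (2*K + 4*S) = -4 + 2*K + 4*S)
F(X, f) = -X*(8 - 4*X*f)/2 (F(X, f) = -(-4 + 2*((X*(-2))*f) + 4*3)*X/2 = -(-4 + 2*((-2*X)*f) + 12)*X/2 = -(-4 + 2*(-2*X*f) + 12)*X/2 = -(-4 - 4*X*f + 12)*X/2 = -(8 - 4*X*f)*X/2 = -X*(8 - 4*X*f)/2)
98*F(-5, -11) = 98*(2*(-5)*(-2 - 5*(-11))) = 98*(2*(-5)*(-2 + 55)) = 98*(2*(-5)*53) = 98*(-530) = -51940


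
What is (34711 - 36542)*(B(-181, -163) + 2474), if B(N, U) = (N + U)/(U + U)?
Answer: -738687654/163 ≈ -4.5318e+6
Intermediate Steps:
B(N, U) = (N + U)/(2*U) (B(N, U) = (N + U)/((2*U)) = (N + U)*(1/(2*U)) = (N + U)/(2*U))
(34711 - 36542)*(B(-181, -163) + 2474) = (34711 - 36542)*((1/2)*(-181 - 163)/(-163) + 2474) = -1831*((1/2)*(-1/163)*(-344) + 2474) = -1831*(172/163 + 2474) = -1831*403434/163 = -738687654/163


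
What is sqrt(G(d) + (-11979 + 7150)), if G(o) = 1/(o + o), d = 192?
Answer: I*sqrt(11126010)/48 ≈ 69.491*I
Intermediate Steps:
G(o) = 1/(2*o)
sqrt(G(d) + (-11979 + 7150)) = sqrt((1/2)/192 + (-11979 + 7150)) = sqrt((1/2)*(1/192) - 4829) = sqrt(1/384 - 4829) = sqrt(-1854335/384) = I*sqrt(11126010)/48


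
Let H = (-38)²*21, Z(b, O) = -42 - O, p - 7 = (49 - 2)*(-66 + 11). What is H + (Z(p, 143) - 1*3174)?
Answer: 26965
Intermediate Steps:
p = -2578 (p = 7 + (49 - 2)*(-66 + 11) = 7 + 47*(-55) = 7 - 2585 = -2578)
H = 30324 (H = 1444*21 = 30324)
H + (Z(p, 143) - 1*3174) = 30324 + ((-42 - 1*143) - 1*3174) = 30324 + ((-42 - 143) - 3174) = 30324 + (-185 - 3174) = 30324 - 3359 = 26965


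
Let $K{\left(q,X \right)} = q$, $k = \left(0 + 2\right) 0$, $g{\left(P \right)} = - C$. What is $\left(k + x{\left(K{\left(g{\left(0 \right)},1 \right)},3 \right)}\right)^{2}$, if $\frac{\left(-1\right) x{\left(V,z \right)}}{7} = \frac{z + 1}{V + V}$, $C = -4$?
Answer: $\frac{49}{4} \approx 12.25$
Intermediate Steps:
$g{\left(P \right)} = 4$ ($g{\left(P \right)} = \left(-1\right) \left(-4\right) = 4$)
$k = 0$ ($k = 2 \cdot 0 = 0$)
$x{\left(V,z \right)} = - \frac{7 \left(1 + z\right)}{2 V}$ ($x{\left(V,z \right)} = - 7 \frac{z + 1}{V + V} = - 7 \frac{1 + z}{2 V} = - \frac{7 \left(1 + z\right)}{2 V}$)
$\left(k + x{\left(K{\left(g{\left(0 \right)},1 \right)},3 \right)}\right)^{2} = \left(0 + \frac{7 \left(-1 - 3\right)}{2 \cdot 4}\right)^{2} = \left(0 + \frac{7}{2} \cdot \frac{1}{4} \left(-1 - 3\right)\right)^{2} = \left(0 + \frac{7}{2} \cdot \frac{1}{4} \left(-4\right)\right)^{2} = \left(0 - \frac{7}{2}\right)^{2} = \left(- \frac{7}{2}\right)^{2} = \frac{49}{4}$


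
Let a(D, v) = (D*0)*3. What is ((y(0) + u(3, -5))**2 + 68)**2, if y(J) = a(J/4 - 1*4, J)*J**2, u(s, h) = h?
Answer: 8649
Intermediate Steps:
a(D, v) = 0 (a(D, v) = 0*3 = 0)
y(J) = 0 (y(J) = 0*J**2 = 0)
((y(0) + u(3, -5))**2 + 68)**2 = ((0 - 5)**2 + 68)**2 = ((-5)**2 + 68)**2 = (25 + 68)**2 = 93**2 = 8649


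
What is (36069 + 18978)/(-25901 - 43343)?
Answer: -55047/69244 ≈ -0.79497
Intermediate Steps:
(36069 + 18978)/(-25901 - 43343) = 55047/(-69244) = 55047*(-1/69244) = -55047/69244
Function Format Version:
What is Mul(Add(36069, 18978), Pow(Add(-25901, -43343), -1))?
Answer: Rational(-55047, 69244) ≈ -0.79497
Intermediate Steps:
Mul(Add(36069, 18978), Pow(Add(-25901, -43343), -1)) = Mul(55047, Pow(-69244, -1)) = Mul(55047, Rational(-1, 69244)) = Rational(-55047, 69244)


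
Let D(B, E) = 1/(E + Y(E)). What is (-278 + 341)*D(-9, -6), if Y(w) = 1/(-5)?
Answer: -315/31 ≈ -10.161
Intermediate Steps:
Y(w) = -⅕
D(B, E) = 1/(-⅕ + E) (D(B, E) = 1/(E - ⅕) = 1/(-⅕ + E))
(-278 + 341)*D(-9, -6) = (-278 + 341)*(5/(-1 + 5*(-6))) = 63*(5/(-1 - 30)) = 63*(5/(-31)) = 63*(5*(-1/31)) = 63*(-5/31) = -315/31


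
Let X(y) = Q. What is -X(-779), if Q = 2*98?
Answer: -196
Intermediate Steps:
Q = 196
X(y) = 196
-X(-779) = -1*196 = -196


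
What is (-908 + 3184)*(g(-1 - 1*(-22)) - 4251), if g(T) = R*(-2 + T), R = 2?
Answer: -9588788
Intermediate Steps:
g(T) = -4 + 2*T (g(T) = 2*(-2 + T) = -4 + 2*T)
(-908 + 3184)*(g(-1 - 1*(-22)) - 4251) = (-908 + 3184)*((-4 + 2*(-1 - 1*(-22))) - 4251) = 2276*((-4 + 2*(-1 + 22)) - 4251) = 2276*((-4 + 2*21) - 4251) = 2276*((-4 + 42) - 4251) = 2276*(38 - 4251) = 2276*(-4213) = -9588788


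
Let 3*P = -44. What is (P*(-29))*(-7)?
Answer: -8932/3 ≈ -2977.3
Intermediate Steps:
P = -44/3 (P = (⅓)*(-44) = -44/3 ≈ -14.667)
(P*(-29))*(-7) = -44/3*(-29)*(-7) = (1276/3)*(-7) = -8932/3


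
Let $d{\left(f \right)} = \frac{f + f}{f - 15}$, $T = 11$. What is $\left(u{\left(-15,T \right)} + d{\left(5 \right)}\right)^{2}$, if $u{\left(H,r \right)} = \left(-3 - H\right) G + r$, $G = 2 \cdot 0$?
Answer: $100$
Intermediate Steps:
$d{\left(f \right)} = \frac{2 f}{-15 + f}$
$G = 0$
$u{\left(H,r \right)} = r$ ($u{\left(H,r \right)} = \left(-3 - H\right) 0 + r = 0 + r = r$)
$\left(u{\left(-15,T \right)} + d{\left(5 \right)}\right)^{2} = \left(11 + 2 \cdot 5 \frac{1}{-15 + 5}\right)^{2} = \left(11 + 2 \cdot 5 \frac{1}{-10}\right)^{2} = \left(11 + 2 \cdot 5 \left(- \frac{1}{10}\right)\right)^{2} = \left(11 - 1\right)^{2} = 10^{2} = 100$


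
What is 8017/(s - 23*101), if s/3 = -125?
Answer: -8017/2698 ≈ -2.9715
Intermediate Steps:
s = -375 (s = 3*(-125) = -375)
8017/(s - 23*101) = 8017/(-375 - 23*101) = 8017/(-375 - 2323) = 8017/(-2698) = 8017*(-1/2698) = -8017/2698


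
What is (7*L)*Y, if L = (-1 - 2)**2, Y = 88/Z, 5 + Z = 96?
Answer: 792/13 ≈ 60.923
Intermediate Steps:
Z = 91 (Z = -5 + 96 = 91)
Y = 88/91 ≈ 0.96703
L = 9 (L = (-3)**2 = 9)
(7*L)*Y = (7*9)*(88/91) = 63*(88/91) = 792/13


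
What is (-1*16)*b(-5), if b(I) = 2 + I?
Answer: 48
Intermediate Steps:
(-1*16)*b(-5) = (-1*16)*(2 - 5) = -16*(-3) = 48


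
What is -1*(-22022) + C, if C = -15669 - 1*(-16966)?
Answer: 23319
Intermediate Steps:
C = 1297 (C = -15669 + 16966 = 1297)
-1*(-22022) + C = -1*(-22022) + 1297 = 22022 + 1297 = 23319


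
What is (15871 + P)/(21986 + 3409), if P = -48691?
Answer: -2188/1693 ≈ -1.2924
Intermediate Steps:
(15871 + P)/(21986 + 3409) = (15871 - 48691)/(21986 + 3409) = -32820/25395 = -32820*1/25395 = -2188/1693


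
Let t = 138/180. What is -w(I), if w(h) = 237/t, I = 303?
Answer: -7110/23 ≈ -309.13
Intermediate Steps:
t = 23/30 (t = 138*(1/180) = 23/30 ≈ 0.76667)
w(h) = 7110/23 (w(h) = 237/(23/30) = 237*(30/23) = 7110/23)
-w(I) = -1*7110/23 = -7110/23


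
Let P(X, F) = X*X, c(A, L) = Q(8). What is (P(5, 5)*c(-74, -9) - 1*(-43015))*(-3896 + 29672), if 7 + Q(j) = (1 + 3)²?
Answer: 1114554240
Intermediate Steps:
Q(j) = 9 (Q(j) = -7 + (1 + 3)² = -7 + 4² = -7 + 16 = 9)
c(A, L) = 9
P(X, F) = X²
(P(5, 5)*c(-74, -9) - 1*(-43015))*(-3896 + 29672) = (5²*9 - 1*(-43015))*(-3896 + 29672) = (25*9 + 43015)*25776 = (225 + 43015)*25776 = 43240*25776 = 1114554240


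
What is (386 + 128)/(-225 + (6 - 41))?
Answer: -257/130 ≈ -1.9769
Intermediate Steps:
(386 + 128)/(-225 + (6 - 41)) = 514/(-225 - 35) = 514/(-260) = 514*(-1/260) = -257/130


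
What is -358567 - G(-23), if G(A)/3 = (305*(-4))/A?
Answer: -8250701/23 ≈ -3.5873e+5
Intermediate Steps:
G(A) = -3660/A (G(A) = 3*((305*(-4))/A) = 3*(-1220/A) = -3660/A)
-358567 - G(-23) = -358567 - (-3660)/(-23) = -358567 - (-3660)*(-1)/23 = -358567 - 1*3660/23 = -358567 - 3660/23 = -8250701/23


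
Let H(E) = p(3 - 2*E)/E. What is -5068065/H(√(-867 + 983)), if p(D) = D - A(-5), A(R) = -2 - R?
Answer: 5068065/2 ≈ 2.5340e+6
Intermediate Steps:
p(D) = -3 + D (p(D) = D - (-2 - 1*(-5)) = D - (-2 + 5) = D - 1*3 = D - 3 = -3 + D)
H(E) = -2 (H(E) = (-3 + (3 - 2*E))/E = (-2*E)/E = -2)
-5068065/H(√(-867 + 983)) = -5068065/(-2) = -5068065*(-½) = 5068065/2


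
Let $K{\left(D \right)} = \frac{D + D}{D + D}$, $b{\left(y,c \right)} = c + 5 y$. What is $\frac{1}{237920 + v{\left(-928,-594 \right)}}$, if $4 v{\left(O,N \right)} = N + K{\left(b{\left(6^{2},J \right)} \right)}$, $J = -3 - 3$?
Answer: $\frac{4}{951087} \approx 4.2057 \cdot 10^{-6}$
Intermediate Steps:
$J = -6$ ($J = -3 - 3 = -6$)
$K{\left(D \right)} = 1$ ($K{\left(D \right)} = \frac{2 D}{2 D} = 2 D \frac{1}{2 D} = 1$)
$v{\left(O,N \right)} = \frac{1}{4} + \frac{N}{4}$ ($v{\left(O,N \right)} = \frac{N + 1}{4} = \frac{1 + N}{4} = \frac{1}{4} + \frac{N}{4}$)
$\frac{1}{237920 + v{\left(-928,-594 \right)}} = \frac{1}{237920 + \left(\frac{1}{4} + \frac{1}{4} \left(-594\right)\right)} = \frac{1}{237920 + \left(\frac{1}{4} - \frac{297}{2}\right)} = \frac{1}{237920 - \frac{593}{4}} = \frac{1}{\frac{951087}{4}} = \frac{4}{951087}$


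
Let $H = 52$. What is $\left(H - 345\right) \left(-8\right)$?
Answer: $2344$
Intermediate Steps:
$\left(H - 345\right) \left(-8\right) = \left(52 - 345\right) \left(-8\right) = \left(-293\right) \left(-8\right) = 2344$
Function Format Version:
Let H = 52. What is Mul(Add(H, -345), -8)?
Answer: 2344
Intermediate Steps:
Mul(Add(H, -345), -8) = Mul(Add(52, -345), -8) = Mul(-293, -8) = 2344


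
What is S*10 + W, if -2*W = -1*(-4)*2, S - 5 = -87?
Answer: -824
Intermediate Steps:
S = -82 (S = 5 - 87 = -82)
W = -4 (W = -(-1*(-4))*2/2 = -2*2 = -½*8 = -4)
S*10 + W = -82*10 - 4 = -820 - 4 = -824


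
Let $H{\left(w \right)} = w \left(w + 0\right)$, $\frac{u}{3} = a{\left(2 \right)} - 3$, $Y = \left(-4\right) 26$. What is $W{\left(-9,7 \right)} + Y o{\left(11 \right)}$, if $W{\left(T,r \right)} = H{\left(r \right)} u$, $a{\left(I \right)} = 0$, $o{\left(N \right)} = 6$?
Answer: $-1065$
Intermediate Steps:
$Y = -104$
$u = -9$ ($u = 3 \left(0 - 3\right) = 3 \left(-3\right) = -9$)
$H{\left(w \right)} = w^{2}$ ($H{\left(w \right)} = w w = w^{2}$)
$W{\left(T,r \right)} = - 9 r^{2}$ ($W{\left(T,r \right)} = r^{2} \left(-9\right) = - 9 r^{2}$)
$W{\left(-9,7 \right)} + Y o{\left(11 \right)} = - 9 \cdot 7^{2} - 624 = \left(-9\right) 49 - 624 = -441 - 624 = -1065$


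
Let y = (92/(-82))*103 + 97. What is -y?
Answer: 761/41 ≈ 18.561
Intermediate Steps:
y = -761/41 (y = (92*(-1/82))*103 + 97 = -46/41*103 + 97 = -4738/41 + 97 = -761/41 ≈ -18.561)
-y = -1*(-761/41) = 761/41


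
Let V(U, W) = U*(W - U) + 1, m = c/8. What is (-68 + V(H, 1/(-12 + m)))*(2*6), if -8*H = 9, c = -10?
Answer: -693807/848 ≈ -818.17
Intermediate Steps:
H = -9/8 (H = -⅛*9 = -9/8 ≈ -1.1250)
m = -5/4 (m = -10/8 = -10*⅛ = -5/4 ≈ -1.2500)
V(U, W) = 1 + U*(W - U)
(-68 + V(H, 1/(-12 + m)))*(2*6) = (-68 + (1 - (-9/8)² - 9/(8*(-12 - 5/4))))*(2*6) = (-68 + (1 - 1*81/64 - 9/(8*(-53/4))))*12 = (-68 + (1 - 81/64 - 9/8*(-4/53)))*12 = (-68 + (1 - 81/64 + 9/106))*12 = (-68 - 613/3392)*12 = -231269/3392*12 = -693807/848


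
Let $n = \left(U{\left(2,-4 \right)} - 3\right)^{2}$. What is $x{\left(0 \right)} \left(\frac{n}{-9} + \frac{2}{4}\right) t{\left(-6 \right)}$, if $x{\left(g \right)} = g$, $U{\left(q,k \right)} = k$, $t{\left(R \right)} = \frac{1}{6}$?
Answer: $0$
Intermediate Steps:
$t{\left(R \right)} = \frac{1}{6}$
$n = 49$ ($n = \left(-4 - 3\right)^{2} = \left(-7\right)^{2} = 49$)
$x{\left(0 \right)} \left(\frac{n}{-9} + \frac{2}{4}\right) t{\left(-6 \right)} = 0 \left(\frac{49}{-9} + \frac{2}{4}\right) \frac{1}{6} = 0 \left(49 \left(- \frac{1}{9}\right) + 2 \cdot \frac{1}{4}\right) \frac{1}{6} = 0 \left(- \frac{49}{9} + \frac{1}{2}\right) \frac{1}{6} = 0 \left(- \frac{89}{18}\right) \frac{1}{6} = 0 \cdot \frac{1}{6} = 0$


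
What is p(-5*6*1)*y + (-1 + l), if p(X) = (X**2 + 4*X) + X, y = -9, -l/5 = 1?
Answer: -6756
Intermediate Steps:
l = -5 (l = -5*1 = -5)
p(X) = X**2 + 5*X
p(-5*6*1)*y + (-1 + l) = ((-5*6*1)*(5 - 5*6*1))*(-9) + (-1 - 5) = ((-30*1)*(5 - 30*1))*(-9) - 6 = -30*(5 - 30)*(-9) - 6 = -30*(-25)*(-9) - 6 = 750*(-9) - 6 = -6750 - 6 = -6756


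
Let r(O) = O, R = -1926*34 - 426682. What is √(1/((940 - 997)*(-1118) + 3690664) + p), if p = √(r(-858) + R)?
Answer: √(3754390 + 56381777088400*I*√30814)/3754390 ≈ 18.737 + 18.737*I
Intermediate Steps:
R = -492166 (R = -65484 - 426682 = -492166)
p = 4*I*√30814 (p = √(-858 - 492166) = √(-493024) = 4*I*√30814 ≈ 702.16*I)
√(1/((940 - 997)*(-1118) + 3690664) + p) = √(1/((940 - 997)*(-1118) + 3690664) + 4*I*√30814) = √(1/(-57*(-1118) + 3690664) + 4*I*√30814) = √(1/(63726 + 3690664) + 4*I*√30814) = √(1/3754390 + 4*I*√30814)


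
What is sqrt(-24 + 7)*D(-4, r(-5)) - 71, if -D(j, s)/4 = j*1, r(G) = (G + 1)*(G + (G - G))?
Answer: -71 + 16*I*sqrt(17) ≈ -71.0 + 65.97*I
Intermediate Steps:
r(G) = G*(1 + G) (r(G) = (1 + G)*(G + 0) = (1 + G)*G = G*(1 + G))
D(j, s) = -4*j
sqrt(-24 + 7)*D(-4, r(-5)) - 71 = sqrt(-24 + 7)*(-4*(-4)) - 71 = sqrt(-17)*16 - 71 = (I*sqrt(17))*16 - 71 = 16*I*sqrt(17) - 71 = -71 + 16*I*sqrt(17)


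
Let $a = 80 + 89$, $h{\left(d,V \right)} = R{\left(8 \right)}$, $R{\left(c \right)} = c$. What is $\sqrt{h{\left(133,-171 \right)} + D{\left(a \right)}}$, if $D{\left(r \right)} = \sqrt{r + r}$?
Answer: $\sqrt{8 + 13 \sqrt{2}} \approx 5.1366$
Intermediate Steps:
$h{\left(d,V \right)} = 8$
$a = 169$
$D{\left(r \right)} = \sqrt{2} \sqrt{r}$ ($D{\left(r \right)} = \sqrt{2 r} = \sqrt{2} \sqrt{r}$)
$\sqrt{h{\left(133,-171 \right)} + D{\left(a \right)}} = \sqrt{8 + \sqrt{2} \sqrt{169}} = \sqrt{8 + \sqrt{2} \cdot 13} = \sqrt{8 + 13 \sqrt{2}}$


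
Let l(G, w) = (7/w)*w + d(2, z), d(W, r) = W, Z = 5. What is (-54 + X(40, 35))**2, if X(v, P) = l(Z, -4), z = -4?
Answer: 2025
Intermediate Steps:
l(G, w) = 9 (l(G, w) = (7/w)*w + 2 = 7 + 2 = 9)
X(v, P) = 9
(-54 + X(40, 35))**2 = (-54 + 9)**2 = (-45)**2 = 2025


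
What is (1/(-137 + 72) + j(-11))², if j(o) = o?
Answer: 512656/4225 ≈ 121.34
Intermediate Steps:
(1/(-137 + 72) + j(-11))² = (1/(-137 + 72) - 11)² = (1/(-65) - 11)² = (-1/65 - 11)² = (-716/65)² = 512656/4225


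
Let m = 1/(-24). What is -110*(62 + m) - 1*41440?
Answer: -579065/12 ≈ -48255.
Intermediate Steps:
m = -1/24 ≈ -0.041667
-110*(62 + m) - 1*41440 = -110*(62 - 1/24) - 1*41440 = -110*1487/24 - 41440 = -81785/12 - 41440 = -579065/12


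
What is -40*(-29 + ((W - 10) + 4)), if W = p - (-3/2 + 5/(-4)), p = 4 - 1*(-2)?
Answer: 1050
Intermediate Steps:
p = 6 (p = 4 + 2 = 6)
W = 35/4 (W = 6 - (-3/2 + 5/(-4)) = 6 - (-3*1/2 + 5*(-1/4)) = 6 - (-3/2 - 5/4) = 6 - 1*(-11/4) = 6 + 11/4 = 35/4 ≈ 8.7500)
-40*(-29 + ((W - 10) + 4)) = -40*(-29 + ((35/4 - 10) + 4)) = -40*(-29 + (-5/4 + 4)) = -40*(-29 + 11/4) = -40*(-105/4) = 1050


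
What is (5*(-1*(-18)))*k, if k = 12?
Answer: 1080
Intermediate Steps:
(5*(-1*(-18)))*k = (5*(-1*(-18)))*12 = (5*18)*12 = 90*12 = 1080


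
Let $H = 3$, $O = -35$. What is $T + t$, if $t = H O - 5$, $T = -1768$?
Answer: $-1878$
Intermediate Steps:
$t = -110$ ($t = 3 \left(-35\right) - 5 = -105 - 5 = -110$)
$T + t = -1768 - 110 = -1878$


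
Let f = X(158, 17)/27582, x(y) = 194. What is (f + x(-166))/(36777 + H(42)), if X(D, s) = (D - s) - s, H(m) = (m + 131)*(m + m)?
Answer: 2675516/707602419 ≈ 0.0037811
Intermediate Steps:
H(m) = 2*m*(131 + m) (H(m) = (131 + m)*(2*m) = 2*m*(131 + m))
X(D, s) = D - 2*s
f = 62/13791 (f = (158 - 2*17)/27582 = (158 - 34)*(1/27582) = 124*(1/27582) = 62/13791 ≈ 0.0044957)
(f + x(-166))/(36777 + H(42)) = (62/13791 + 194)/(36777 + 2*42*(131 + 42)) = 2675516/(13791*(36777 + 2*42*173)) = 2675516/(13791*(36777 + 14532)) = (2675516/13791)/51309 = (2675516/13791)*(1/51309) = 2675516/707602419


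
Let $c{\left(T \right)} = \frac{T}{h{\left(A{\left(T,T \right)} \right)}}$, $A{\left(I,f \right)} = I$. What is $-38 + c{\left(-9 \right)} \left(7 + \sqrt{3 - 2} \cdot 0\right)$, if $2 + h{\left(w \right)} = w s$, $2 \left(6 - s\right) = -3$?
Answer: $- \frac{5156}{139} \approx -37.094$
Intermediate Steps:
$s = \frac{15}{2}$ ($s = 6 - - \frac{3}{2} = 6 + \frac{3}{2} = \frac{15}{2} \approx 7.5$)
$h{\left(w \right)} = -2 + \frac{15 w}{2}$ ($h{\left(w \right)} = -2 + w \frac{15}{2} = -2 + \frac{15 w}{2}$)
$c{\left(T \right)} = \frac{T}{-2 + \frac{15 T}{2}}$
$-38 + c{\left(-9 \right)} \left(7 + \sqrt{3 - 2} \cdot 0\right) = -38 + 2 \left(-9\right) \frac{1}{-4 + 15 \left(-9\right)} \left(7 + \sqrt{3 - 2} \cdot 0\right) = -38 + 2 \left(-9\right) \frac{1}{-4 - 135} \left(7 + \sqrt{1} \cdot 0\right) = -38 + 2 \left(-9\right) \frac{1}{-139} \left(7 + 1 \cdot 0\right) = -38 + 2 \left(-9\right) \left(- \frac{1}{139}\right) \left(7 + 0\right) = -38 + \frac{18}{139} \cdot 7 = -38 + \frac{126}{139} = - \frac{5156}{139}$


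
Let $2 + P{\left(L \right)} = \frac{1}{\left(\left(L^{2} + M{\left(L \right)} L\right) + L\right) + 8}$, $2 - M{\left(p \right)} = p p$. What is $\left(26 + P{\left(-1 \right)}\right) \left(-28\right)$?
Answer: $-676$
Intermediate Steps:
$M{\left(p \right)} = 2 - p^{2}$ ($M{\left(p \right)} = 2 - p p = 2 - p^{2}$)
$P{\left(L \right)} = -2 + \frac{1}{8 + L + L^{2} + L \left(2 - L^{2}\right)}$ ($P{\left(L \right)} = -2 + \frac{1}{\left(\left(L^{2} + \left(2 - L^{2}\right) L\right) + L\right) + 8} = -2 + \frac{1}{\left(\left(L^{2} + L \left(2 - L^{2}\right)\right) + L\right) + 8} = -2 + \frac{1}{\left(L + L^{2} + L \left(2 - L^{2}\right)\right) + 8} = -2 + \frac{1}{8 + L + L^{2} + L \left(2 - L^{2}\right)}$)
$\left(26 + P{\left(-1 \right)}\right) \left(-28\right) = \left(26 + \frac{15 - 2 \left(-1\right)^{3} + 2 \left(-1\right)^{2} + 6 \left(-1\right)}{-8 + \left(-1\right)^{3} - \left(-1\right)^{2} - -3}\right) \left(-28\right) = \left(26 + \frac{15 - -2 + 2 \cdot 1 - 6}{-8 - 1 - 1 + 3}\right) \left(-28\right) = \left(26 + \frac{15 + 2 + 2 - 6}{-8 - 1 - 1 + 3}\right) \left(-28\right) = \left(26 + \frac{1}{-7} \cdot 13\right) \left(-28\right) = \left(26 - \frac{13}{7}\right) \left(-28\right) = \frac{169}{7} \left(-28\right) = -676$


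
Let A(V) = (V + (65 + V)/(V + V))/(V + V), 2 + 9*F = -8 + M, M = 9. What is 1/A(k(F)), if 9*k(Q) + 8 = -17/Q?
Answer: 4205/2431 ≈ 1.7297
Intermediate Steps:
F = -1/9 (F = -2/9 + (-8 + 9)/9 = -2/9 + (1/9)*1 = -2/9 + 1/9 = -1/9 ≈ -0.11111)
k(Q) = -8/9 - 17/(9*Q) (k(Q) = -8/9 + (-17/Q)/9 = -8/9 - 17/(9*Q))
A(V) = (V + (65 + V)/(2*V))/(2*V) (A(V) = (V + (65 + V)/((2*V)))/((2*V)) = (V + (65 + V)*(1/(2*V)))*(1/(2*V)) = (V + (65 + V)/(2*V))*(1/(2*V)) = (V + (65 + V)/(2*V))/(2*V))
1/A(k(F)) = 1/((65 + (-17 - 8*(-1/9))/(9*(-1/9)) + 2*((-17 - 8*(-1/9))/(9*(-1/9)))**2)/(4*((-17 - 8*(-1/9))/(9*(-1/9)))**2)) = 1/((65 + (1/9)*(-9)*(-17 + 8/9) + 2*((1/9)*(-9)*(-17 + 8/9))**2)/(4*((1/9)*(-9)*(-17 + 8/9))**2)) = 1/((65 + (1/9)*(-9)*(-145/9) + 2*((1/9)*(-9)*(-145/9))**2)/(4*((1/9)*(-9)*(-145/9))**2)) = 1/((65 + 145/9 + 2*(145/9)**2)/(4*(145/9)**2)) = 1/((1/4)*(81/21025)*(65 + 145/9 + 2*(21025/81))) = 1/((1/4)*(81/21025)*(65 + 145/9 + 42050/81)) = 1/((1/4)*(81/21025)*(48620/81)) = 1/(2431/4205) = 4205/2431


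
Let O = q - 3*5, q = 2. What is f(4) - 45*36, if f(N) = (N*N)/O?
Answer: -21076/13 ≈ -1621.2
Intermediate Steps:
O = -13 (O = 2 - 3*5 = 2 - 15 = -13)
f(N) = -N²/13 (f(N) = (N*N)/(-13) = N²*(-1/13) = -N²/13)
f(4) - 45*36 = -1/13*4² - 45*36 = -1/13*16 - 1620 = -16/13 - 1620 = -21076/13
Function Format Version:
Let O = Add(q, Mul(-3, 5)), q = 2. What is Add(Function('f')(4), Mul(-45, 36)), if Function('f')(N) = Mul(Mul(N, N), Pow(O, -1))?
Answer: Rational(-21076, 13) ≈ -1621.2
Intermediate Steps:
O = -13 (O = Add(2, Mul(-3, 5)) = Add(2, -15) = -13)
Function('f')(N) = Mul(Rational(-1, 13), Pow(N, 2)) (Function('f')(N) = Mul(Mul(N, N), Pow(-13, -1)) = Mul(Pow(N, 2), Rational(-1, 13)) = Mul(Rational(-1, 13), Pow(N, 2)))
Add(Function('f')(4), Mul(-45, 36)) = Add(Mul(Rational(-1, 13), Pow(4, 2)), Mul(-45, 36)) = Add(Mul(Rational(-1, 13), 16), -1620) = Add(Rational(-16, 13), -1620) = Rational(-21076, 13)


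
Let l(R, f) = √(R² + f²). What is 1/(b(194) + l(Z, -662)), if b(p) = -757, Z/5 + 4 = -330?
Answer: 757/2654095 + 2*√806786/2654095 ≈ 0.00096207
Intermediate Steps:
Z = -1670 (Z = -20 + 5*(-330) = -20 - 1650 = -1670)
1/(b(194) + l(Z, -662)) = 1/(-757 + √((-1670)² + (-662)²)) = 1/(-757 + √(2788900 + 438244)) = 1/(-757 + √3227144) = 1/(-757 + 2*√806786)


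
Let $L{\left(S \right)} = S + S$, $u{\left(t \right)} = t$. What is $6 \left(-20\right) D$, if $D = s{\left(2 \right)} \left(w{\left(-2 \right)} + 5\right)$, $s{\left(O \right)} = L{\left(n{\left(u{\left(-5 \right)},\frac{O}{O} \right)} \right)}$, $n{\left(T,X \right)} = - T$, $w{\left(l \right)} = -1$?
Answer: $-4800$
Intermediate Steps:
$L{\left(S \right)} = 2 S$
$s{\left(O \right)} = 10$ ($s{\left(O \right)} = 2 \left(\left(-1\right) \left(-5\right)\right) = 2 \cdot 5 = 10$)
$D = 40$ ($D = 10 \left(-1 + 5\right) = 10 \cdot 4 = 40$)
$6 \left(-20\right) D = 6 \left(-20\right) 40 = \left(-120\right) 40 = -4800$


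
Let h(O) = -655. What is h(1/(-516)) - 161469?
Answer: -162124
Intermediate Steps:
h(1/(-516)) - 161469 = -655 - 161469 = -162124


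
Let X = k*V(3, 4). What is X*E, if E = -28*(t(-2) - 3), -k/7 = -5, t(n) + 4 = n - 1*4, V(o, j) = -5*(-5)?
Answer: 318500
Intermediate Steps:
V(o, j) = 25
t(n) = -8 + n (t(n) = -4 + (n - 1*4) = -4 + (n - 4) = -4 + (-4 + n) = -8 + n)
k = 35 (k = -7*(-5) = 35)
E = 364 (E = -28*((-8 - 2) - 3) = -28*(-10 - 3) = -28*(-13) = 364)
X = 875 (X = 35*25 = 875)
X*E = 875*364 = 318500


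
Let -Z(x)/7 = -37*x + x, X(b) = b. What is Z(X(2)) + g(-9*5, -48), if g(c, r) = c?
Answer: 459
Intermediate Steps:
Z(x) = 252*x (Z(x) = -7*(-37*x + x) = -(-252)*x = 252*x)
Z(X(2)) + g(-9*5, -48) = 252*2 - 9*5 = 504 - 45 = 459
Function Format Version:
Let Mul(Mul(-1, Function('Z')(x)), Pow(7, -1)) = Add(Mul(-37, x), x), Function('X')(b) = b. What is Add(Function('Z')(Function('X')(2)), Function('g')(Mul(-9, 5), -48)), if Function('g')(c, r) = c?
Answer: 459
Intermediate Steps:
Function('Z')(x) = Mul(252, x) (Function('Z')(x) = Mul(-7, Add(Mul(-37, x), x)) = Mul(-7, Mul(-36, x)) = Mul(252, x))
Add(Function('Z')(Function('X')(2)), Function('g')(Mul(-9, 5), -48)) = Add(Mul(252, 2), Mul(-9, 5)) = Add(504, -45) = 459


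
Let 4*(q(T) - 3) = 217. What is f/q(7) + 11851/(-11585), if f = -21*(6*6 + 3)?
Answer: -5809477/378995 ≈ -15.329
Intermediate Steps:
q(T) = 229/4 (q(T) = 3 + (1/4)*217 = 3 + 217/4 = 229/4)
f = -819 (f = -21*(36 + 3) = -21*39 = -819)
f/q(7) + 11851/(-11585) = -819/229/4 + 11851/(-11585) = -819*4/229 + 11851*(-1/11585) = -3276/229 - 1693/1655 = -5809477/378995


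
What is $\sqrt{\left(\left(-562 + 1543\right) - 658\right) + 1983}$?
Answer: $\sqrt{2306} \approx 48.021$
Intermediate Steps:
$\sqrt{\left(\left(-562 + 1543\right) - 658\right) + 1983} = \sqrt{\left(981 - 658\right) + 1983} = \sqrt{323 + 1983} = \sqrt{2306}$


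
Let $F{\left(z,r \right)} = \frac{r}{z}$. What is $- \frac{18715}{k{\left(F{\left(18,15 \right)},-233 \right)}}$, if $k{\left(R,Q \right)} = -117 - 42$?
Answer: $\frac{18715}{159} \approx 117.7$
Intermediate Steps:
$k{\left(R,Q \right)} = -159$
$- \frac{18715}{k{\left(F{\left(18,15 \right)},-233 \right)}} = - \frac{18715}{-159} = \left(-18715\right) \left(- \frac{1}{159}\right) = \frac{18715}{159}$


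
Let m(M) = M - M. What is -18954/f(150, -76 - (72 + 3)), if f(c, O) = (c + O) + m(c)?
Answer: 18954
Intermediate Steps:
m(M) = 0
f(c, O) = O + c (f(c, O) = (c + O) + 0 = (O + c) + 0 = O + c)
-18954/f(150, -76 - (72 + 3)) = -18954/((-76 - (72 + 3)) + 150) = -18954/((-76 - 1*75) + 150) = -18954/((-76 - 75) + 150) = -18954/(-151 + 150) = -18954/(-1) = -18954*(-1) = 18954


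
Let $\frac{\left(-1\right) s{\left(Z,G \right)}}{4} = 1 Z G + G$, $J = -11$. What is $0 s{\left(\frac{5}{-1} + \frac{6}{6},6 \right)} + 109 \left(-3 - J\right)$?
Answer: $872$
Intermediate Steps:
$s{\left(Z,G \right)} = - 4 G - 4 G Z$ ($s{\left(Z,G \right)} = - 4 \left(1 Z G + G\right) = - 4 \left(Z G + G\right) = - 4 \left(G Z + G\right) = - 4 \left(G + G Z\right) = - 4 G - 4 G Z$)
$0 s{\left(\frac{5}{-1} + \frac{6}{6},6 \right)} + 109 \left(-3 - J\right) = 0 \left(\left(-4\right) 6 \left(1 + \left(\frac{5}{-1} + \frac{6}{6}\right)\right)\right) + 109 \left(-3 - -11\right) = 0 \left(\left(-4\right) 6 \left(1 + \left(5 \left(-1\right) + 6 \cdot \frac{1}{6}\right)\right)\right) + 109 \left(-3 + 11\right) = 0 \left(\left(-4\right) 6 \left(1 + \left(-5 + 1\right)\right)\right) + 109 \cdot 8 = 0 \left(\left(-4\right) 6 \left(1 - 4\right)\right) + 872 = 0 \left(\left(-4\right) 6 \left(-3\right)\right) + 872 = 0 \cdot 72 + 872 = 0 + 872 = 872$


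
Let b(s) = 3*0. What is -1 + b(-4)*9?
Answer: -1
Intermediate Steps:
b(s) = 0
-1 + b(-4)*9 = -1 + 0*9 = -1 + 0 = -1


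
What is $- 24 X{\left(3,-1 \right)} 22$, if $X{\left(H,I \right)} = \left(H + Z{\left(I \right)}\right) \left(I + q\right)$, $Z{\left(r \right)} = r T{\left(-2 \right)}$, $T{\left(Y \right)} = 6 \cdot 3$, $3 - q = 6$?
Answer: $-31680$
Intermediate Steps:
$q = -3$ ($q = 3 - 6 = -3$)
$T{\left(Y \right)} = 18$
$Z{\left(r \right)} = 18 r$ ($Z{\left(r \right)} = r 18 = 18 r$)
$X{\left(H,I \right)} = \left(-3 + I\right) \left(H + 18 I\right)$ ($X{\left(H,I \right)} = \left(H + 18 I\right) \left(I - 3\right) = \left(H + 18 I\right) \left(-3 + I\right) = \left(-3 + I\right) \left(H + 18 I\right)$)
$- 24 X{\left(3,-1 \right)} 22 = - 24 \left(\left(-54\right) \left(-1\right) - 9 + 18 \left(-1\right)^{2} + 3 \left(-1\right)\right) 22 = - 24 \left(54 - 9 + 18 \cdot 1 - 3\right) 22 = - 24 \left(54 - 9 + 18 - 3\right) 22 = \left(-24\right) 60 \cdot 22 = \left(-1440\right) 22 = -31680$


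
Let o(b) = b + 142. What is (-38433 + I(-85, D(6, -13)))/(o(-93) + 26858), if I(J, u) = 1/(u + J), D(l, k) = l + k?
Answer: -3535837/2475444 ≈ -1.4284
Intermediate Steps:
D(l, k) = k + l
I(J, u) = 1/(J + u)
o(b) = 142 + b
(-38433 + I(-85, D(6, -13)))/(o(-93) + 26858) = (-38433 + 1/(-85 + (-13 + 6)))/((142 - 93) + 26858) = (-38433 + 1/(-85 - 7))/(49 + 26858) = (-38433 + 1/(-92))/26907 = (-38433 - 1/92)*(1/26907) = -3535837/92*1/26907 = -3535837/2475444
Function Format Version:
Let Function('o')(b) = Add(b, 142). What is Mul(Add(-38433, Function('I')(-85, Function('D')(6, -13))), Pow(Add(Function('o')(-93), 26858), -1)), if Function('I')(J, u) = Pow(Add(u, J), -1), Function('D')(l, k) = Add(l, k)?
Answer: Rational(-3535837, 2475444) ≈ -1.4284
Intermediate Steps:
Function('D')(l, k) = Add(k, l)
Function('I')(J, u) = Pow(Add(J, u), -1)
Function('o')(b) = Add(142, b)
Mul(Add(-38433, Function('I')(-85, Function('D')(6, -13))), Pow(Add(Function('o')(-93), 26858), -1)) = Mul(Add(-38433, Pow(Add(-85, Add(-13, 6)), -1)), Pow(Add(Add(142, -93), 26858), -1)) = Mul(Add(-38433, Pow(Add(-85, -7), -1)), Pow(Add(49, 26858), -1)) = Mul(Add(-38433, Pow(-92, -1)), Pow(26907, -1)) = Mul(Add(-38433, Rational(-1, 92)), Rational(1, 26907)) = Mul(Rational(-3535837, 92), Rational(1, 26907)) = Rational(-3535837, 2475444)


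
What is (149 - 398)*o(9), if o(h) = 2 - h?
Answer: 1743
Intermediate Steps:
(149 - 398)*o(9) = (149 - 398)*(2 - 1*9) = -249*(2 - 9) = -249*(-7) = 1743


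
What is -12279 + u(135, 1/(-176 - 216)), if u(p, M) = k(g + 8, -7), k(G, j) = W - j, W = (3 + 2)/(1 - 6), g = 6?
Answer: -12273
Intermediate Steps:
W = -1 (W = 5/(-5) = 5*(-1/5) = -1)
k(G, j) = -1 - j
u(p, M) = 6 (u(p, M) = -1 - 1*(-7) = -1 + 7 = 6)
-12279 + u(135, 1/(-176 - 216)) = -12279 + 6 = -12273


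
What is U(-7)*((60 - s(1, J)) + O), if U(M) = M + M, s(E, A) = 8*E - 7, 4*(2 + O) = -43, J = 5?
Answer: -1295/2 ≈ -647.50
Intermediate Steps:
O = -51/4 (O = -2 + (1/4)*(-43) = -2 - 43/4 = -51/4 ≈ -12.750)
s(E, A) = -7 + 8*E
U(M) = 2*M
U(-7)*((60 - s(1, J)) + O) = (2*(-7))*((60 - (-7 + 8*1)) - 51/4) = -14*((60 - (-7 + 8)) - 51/4) = -14*((60 - 1*1) - 51/4) = -14*((60 - 1) - 51/4) = -14*(59 - 51/4) = -14*185/4 = -1295/2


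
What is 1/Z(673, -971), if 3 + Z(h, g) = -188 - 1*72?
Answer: -1/263 ≈ -0.0038023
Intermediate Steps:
Z(h, g) = -263 (Z(h, g) = -3 + (-188 - 1*72) = -3 + (-188 - 72) = -3 - 260 = -263)
1/Z(673, -971) = 1/(-263) = -1/263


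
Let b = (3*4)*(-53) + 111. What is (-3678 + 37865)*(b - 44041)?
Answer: -1523577842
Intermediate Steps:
b = -525 (b = 12*(-53) + 111 = -636 + 111 = -525)
(-3678 + 37865)*(b - 44041) = (-3678 + 37865)*(-525 - 44041) = 34187*(-44566) = -1523577842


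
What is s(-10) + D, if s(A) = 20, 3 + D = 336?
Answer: 353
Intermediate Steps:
D = 333 (D = -3 + 336 = 333)
s(-10) + D = 20 + 333 = 353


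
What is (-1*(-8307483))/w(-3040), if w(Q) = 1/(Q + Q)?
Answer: -50509496640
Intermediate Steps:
w(Q) = 1/(2*Q)
(-1*(-8307483))/w(-3040) = (-1*(-8307483))/(((1/2)/(-3040))) = 8307483/(((1/2)*(-1/3040))) = 8307483/(-1/6080) = 8307483*(-6080) = -50509496640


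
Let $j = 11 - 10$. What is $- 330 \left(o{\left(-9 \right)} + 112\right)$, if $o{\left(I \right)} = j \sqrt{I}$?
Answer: $-36960 - 990 i \approx -36960.0 - 990.0 i$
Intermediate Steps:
$j = 1$
$o{\left(I \right)} = \sqrt{I}$ ($o{\left(I \right)} = 1 \sqrt{I} = \sqrt{I}$)
$- 330 \left(o{\left(-9 \right)} + 112\right) = - 330 \left(\sqrt{-9} + 112\right) = - 330 \left(3 i + 112\right) = - 330 \left(112 + 3 i\right) = -36960 - 990 i$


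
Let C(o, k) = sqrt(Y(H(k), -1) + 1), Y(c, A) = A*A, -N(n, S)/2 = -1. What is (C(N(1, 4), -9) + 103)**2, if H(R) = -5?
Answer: (103 + sqrt(2))**2 ≈ 10902.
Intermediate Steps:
N(n, S) = 2 (N(n, S) = -2*(-1) = 2)
Y(c, A) = A**2
C(o, k) = sqrt(2) (C(o, k) = sqrt((-1)**2 + 1) = sqrt(1 + 1) = sqrt(2))
(C(N(1, 4), -9) + 103)**2 = (sqrt(2) + 103)**2 = (103 + sqrt(2))**2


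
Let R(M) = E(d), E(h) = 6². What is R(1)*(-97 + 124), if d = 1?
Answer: 972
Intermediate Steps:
E(h) = 36
R(M) = 36
R(1)*(-97 + 124) = 36*(-97 + 124) = 36*27 = 972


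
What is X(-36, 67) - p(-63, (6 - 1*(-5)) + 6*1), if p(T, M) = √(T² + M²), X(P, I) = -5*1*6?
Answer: -30 - √4258 ≈ -95.253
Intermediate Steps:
X(P, I) = -30 (X(P, I) = -5*6 = -30)
p(T, M) = √(M² + T²)
X(-36, 67) - p(-63, (6 - 1*(-5)) + 6*1) = -30 - √(((6 - 1*(-5)) + 6*1)² + (-63)²) = -30 - √(((6 + 5) + 6)² + 3969) = -30 - √((11 + 6)² + 3969) = -30 - √(17² + 3969) = -30 - √(289 + 3969) = -30 - √4258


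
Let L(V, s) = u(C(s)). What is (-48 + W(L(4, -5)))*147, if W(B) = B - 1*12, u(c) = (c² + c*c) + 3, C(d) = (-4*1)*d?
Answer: 109221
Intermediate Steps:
C(d) = -4*d
u(c) = 3 + 2*c² (u(c) = (c² + c²) + 3 = 2*c² + 3 = 3 + 2*c²)
L(V, s) = 3 + 32*s² (L(V, s) = 3 + 2*(-4*s)² = 3 + 2*(16*s²) = 3 + 32*s²)
W(B) = -12 + B (W(B) = B - 12 = -12 + B)
(-48 + W(L(4, -5)))*147 = (-48 + (-12 + (3 + 32*(-5)²)))*147 = (-48 + (-12 + (3 + 32*25)))*147 = (-48 + (-12 + (3 + 800)))*147 = (-48 + (-12 + 803))*147 = (-48 + 791)*147 = 743*147 = 109221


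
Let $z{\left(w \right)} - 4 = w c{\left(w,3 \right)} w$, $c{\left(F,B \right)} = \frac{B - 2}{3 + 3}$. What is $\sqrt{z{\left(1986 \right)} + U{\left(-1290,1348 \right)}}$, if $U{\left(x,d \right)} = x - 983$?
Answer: $\sqrt{655097} \approx 809.38$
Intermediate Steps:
$c{\left(F,B \right)} = - \frac{1}{3} + \frac{B}{6}$ ($c{\left(F,B \right)} = \frac{-2 + B}{6} = \left(-2 + B\right) \frac{1}{6} = - \frac{1}{3} + \frac{B}{6}$)
$U{\left(x,d \right)} = -983 + x$ ($U{\left(x,d \right)} = x - 983 = -983 + x$)
$z{\left(w \right)} = 4 + \frac{w^{2}}{6}$ ($z{\left(w \right)} = 4 + w \left(- \frac{1}{3} + \frac{1}{6} \cdot 3\right) w = 4 + w \left(- \frac{1}{3} + \frac{1}{2}\right) w = 4 + w \frac{1}{6} w = 4 + \frac{w}{6} w = 4 + \frac{w^{2}}{6}$)
$\sqrt{z{\left(1986 \right)} + U{\left(-1290,1348 \right)}} = \sqrt{\left(4 + \frac{1986^{2}}{6}\right) - 2273} = \sqrt{\left(4 + \frac{1}{6} \cdot 3944196\right) - 2273} = \sqrt{\left(4 + 657366\right) - 2273} = \sqrt{657370 - 2273} = \sqrt{655097}$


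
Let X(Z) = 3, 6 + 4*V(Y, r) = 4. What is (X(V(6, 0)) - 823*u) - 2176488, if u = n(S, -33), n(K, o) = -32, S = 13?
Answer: -2150149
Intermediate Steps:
V(Y, r) = -½ (V(Y, r) = -3/2 + (¼)*4 = -3/2 + 1 = -½)
u = -32
(X(V(6, 0)) - 823*u) - 2176488 = (3 - 823*(-32)) - 2176488 = (3 + 26336) - 2176488 = 26339 - 2176488 = -2150149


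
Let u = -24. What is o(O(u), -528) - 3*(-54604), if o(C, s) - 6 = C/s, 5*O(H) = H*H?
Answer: 9009978/55 ≈ 1.6382e+5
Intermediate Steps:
O(H) = H²/5 (O(H) = (H*H)/5 = H²/5)
o(C, s) = 6 + C/s
o(O(u), -528) - 3*(-54604) = (6 + ((⅕)*(-24)²)/(-528)) - 3*(-54604) = (6 + ((⅕)*576)*(-1/528)) + 163812 = (6 + (576/5)*(-1/528)) + 163812 = (6 - 12/55) + 163812 = 318/55 + 163812 = 9009978/55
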